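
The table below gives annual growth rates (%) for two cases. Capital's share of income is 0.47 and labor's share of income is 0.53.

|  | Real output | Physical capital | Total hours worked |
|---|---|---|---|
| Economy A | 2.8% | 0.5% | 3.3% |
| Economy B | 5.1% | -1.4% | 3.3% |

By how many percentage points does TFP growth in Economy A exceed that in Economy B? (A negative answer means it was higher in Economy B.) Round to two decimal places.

-3.19 percentage points

Labor's share = 1 − 0.47 = 0.53.
Economy A: TFP = 2.8 − 0.235 − 1.749 = 0.816%.
Economy B: TFP = 5.1 + 0.658 − 1.749 = 4.009%.
Difference = 0.816 − (4.009) = -3.193 pp.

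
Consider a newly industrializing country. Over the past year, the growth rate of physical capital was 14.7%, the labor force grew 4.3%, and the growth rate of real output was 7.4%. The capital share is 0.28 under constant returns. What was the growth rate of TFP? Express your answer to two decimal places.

Labor's share = 1 − 0.28 = 0.72.
Physical capital: 0.28 × 14.7 = 4.116 pp.
The labor force: 0.72 × 4.3 = 3.096 pp.
TFP growth = 7.4 − 7.212 = 0.188%.

0.19%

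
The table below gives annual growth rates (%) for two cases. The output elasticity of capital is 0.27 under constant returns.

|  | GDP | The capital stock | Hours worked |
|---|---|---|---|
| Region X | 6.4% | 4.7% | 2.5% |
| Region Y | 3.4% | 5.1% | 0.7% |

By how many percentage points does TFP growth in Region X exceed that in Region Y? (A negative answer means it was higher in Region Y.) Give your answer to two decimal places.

1.79 percentage points

Labor's share = 1 − 0.27 = 0.73.
Region X: TFP = 6.4 − 1.269 − 1.825 = 3.306%.
Region Y: TFP = 3.4 − 1.377 − 0.511 = 1.512%.
Difference = 3.306 − (1.512) = 1.794 pp.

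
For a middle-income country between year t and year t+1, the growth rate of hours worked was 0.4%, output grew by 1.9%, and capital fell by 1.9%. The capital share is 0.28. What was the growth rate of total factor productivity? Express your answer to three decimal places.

2.144%

Labor's share = 1 − 0.28 = 0.72.
Capital: 0.28 × (-1.9) = -0.532 pp.
Hours worked: 0.72 × 0.4 = 0.288 pp.
TFP growth = 1.9 + 0.244 = 2.144%.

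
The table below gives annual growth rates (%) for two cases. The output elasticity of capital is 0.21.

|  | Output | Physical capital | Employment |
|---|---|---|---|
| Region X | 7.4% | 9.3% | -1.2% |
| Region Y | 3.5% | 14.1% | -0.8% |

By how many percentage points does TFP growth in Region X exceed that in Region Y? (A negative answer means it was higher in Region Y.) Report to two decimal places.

Labor's share = 1 − 0.21 = 0.79.
Region X: TFP = 7.4 − 1.953 + 0.948 = 6.395%.
Region Y: TFP = 3.5 − 2.961 + 0.632 = 1.171%.
Difference = 6.395 − (1.171) = 5.224 pp.

5.22 percentage points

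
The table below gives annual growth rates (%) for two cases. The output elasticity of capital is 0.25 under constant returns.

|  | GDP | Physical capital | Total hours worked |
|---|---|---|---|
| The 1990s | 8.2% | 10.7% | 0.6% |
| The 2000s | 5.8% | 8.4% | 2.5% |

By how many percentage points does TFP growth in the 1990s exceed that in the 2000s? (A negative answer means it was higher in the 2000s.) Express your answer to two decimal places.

3.25 percentage points

Labor's share = 1 − 0.25 = 0.75.
The 1990s: TFP = 8.2 − 2.675 − 0.45 = 5.075%.
The 2000s: TFP = 5.8 − 2.1 − 1.875 = 1.825%.
Difference = 5.075 − (1.825) = 3.25 pp.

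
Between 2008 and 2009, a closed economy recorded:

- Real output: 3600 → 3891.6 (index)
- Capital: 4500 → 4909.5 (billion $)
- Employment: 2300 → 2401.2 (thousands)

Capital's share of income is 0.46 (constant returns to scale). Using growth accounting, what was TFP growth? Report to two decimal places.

Real output growth = (3891.6 − 3600) / 3600 = 8.1%.
Capital growth = (4909.5 − 4500) / 4500 = 9.1%.
Employment growth = (2401.2 − 2300) / 2300 = 4.4%.
Labor's share = 1 − 0.46 = 0.54.
Capital: 0.46 × 9.1 = 4.186 pp.
Employment: 0.54 × 4.4 = 2.376 pp.
TFP growth = 8.1 − 6.562 = 1.538%.

TFP grew 1.54%.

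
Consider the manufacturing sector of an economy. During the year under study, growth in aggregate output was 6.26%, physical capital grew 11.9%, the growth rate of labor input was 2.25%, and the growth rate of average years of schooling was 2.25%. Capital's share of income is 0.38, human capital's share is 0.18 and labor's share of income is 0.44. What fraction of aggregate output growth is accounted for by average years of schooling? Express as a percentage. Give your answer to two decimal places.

Average years of schooling contributed 0.18 × 2.25 = 0.405 pp.
Share of growth = 0.405 / 6.26 × 100 = 6.4696%.

6.47%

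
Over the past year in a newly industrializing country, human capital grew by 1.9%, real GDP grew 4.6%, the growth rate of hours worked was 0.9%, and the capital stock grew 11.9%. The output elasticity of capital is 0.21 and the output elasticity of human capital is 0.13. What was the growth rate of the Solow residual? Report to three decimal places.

1.260%

Labor's share = 1 − 0.21 − 0.13 = 0.66.
The capital stock: 0.21 × 11.9 = 2.499 pp.
Human capital: 0.13 × 1.9 = 0.247 pp.
Hours worked: 0.66 × 0.9 = 0.594 pp.
TFP growth = 4.6 − 3.34 = 1.26%.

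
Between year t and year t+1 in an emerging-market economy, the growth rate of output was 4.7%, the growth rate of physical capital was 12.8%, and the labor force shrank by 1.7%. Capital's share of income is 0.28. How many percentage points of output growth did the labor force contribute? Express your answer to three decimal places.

-1.224 percentage points

Labor's share = 1 − 0.28 = 0.72.
Contribution = share × growth = 0.72 × (-1.7) = -1.224 pp.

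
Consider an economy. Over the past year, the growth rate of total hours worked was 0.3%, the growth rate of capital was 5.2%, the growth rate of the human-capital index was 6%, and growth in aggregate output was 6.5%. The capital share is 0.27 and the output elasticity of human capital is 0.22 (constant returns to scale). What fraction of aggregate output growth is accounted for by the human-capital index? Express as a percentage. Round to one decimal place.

The human-capital index contributed 0.22 × 6 = 1.32 pp.
Share of growth = 1.32 / 6.5 × 100 = 20.308%.

The human-capital index accounted for 20.3% of growth.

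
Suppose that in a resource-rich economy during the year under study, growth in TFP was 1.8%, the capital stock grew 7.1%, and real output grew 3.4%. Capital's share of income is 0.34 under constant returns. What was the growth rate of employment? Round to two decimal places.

Labor's share = 1 − 0.34 = 0.66.
gY = gA + 0.34×7.1 + 0.66×g.
0.66×g = 3.4 − 1.8 − 2.414 = -0.814.
g = -0.814 / 0.66 = -1.2333%.

-1.23%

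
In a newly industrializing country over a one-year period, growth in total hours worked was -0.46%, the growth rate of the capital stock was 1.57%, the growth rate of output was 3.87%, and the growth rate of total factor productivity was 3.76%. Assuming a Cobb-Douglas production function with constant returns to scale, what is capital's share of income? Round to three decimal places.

gY = gA + α·gK + (1−α)·gL, so gY − gA − gL = α(gK − gL).
3.87 − 3.76 + 0.46 = α × (1.57 − (-0.46)).
0.57 = 2.03 α, so α = 0.28079.

α = 0.281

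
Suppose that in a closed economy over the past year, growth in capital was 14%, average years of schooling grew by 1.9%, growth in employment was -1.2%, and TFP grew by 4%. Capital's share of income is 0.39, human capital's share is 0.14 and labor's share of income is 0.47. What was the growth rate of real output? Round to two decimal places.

9.16%

Labor's share = 1 − 0.39 − 0.14 = 0.47.
Capital: 0.39 × 14 = 5.46 pp.
Average years of schooling: 0.14 × 1.9 = 0.266 pp.
Employment: 0.47 × (-1.2) = -0.564 pp.
Output growth = 4 + 5.162 = 9.162%.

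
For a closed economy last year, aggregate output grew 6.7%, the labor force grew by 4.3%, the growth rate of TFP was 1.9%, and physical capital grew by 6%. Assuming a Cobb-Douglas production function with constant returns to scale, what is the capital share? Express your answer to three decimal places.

The capital share is 0.294.

gY = gA + α·gK + (1−α)·gL, so gY − gA − gL = α(gK − gL).
6.7 − 1.9 − 4.3 = α × (6 − 4.3).
0.5 = 1.7 α, so α = 0.29412.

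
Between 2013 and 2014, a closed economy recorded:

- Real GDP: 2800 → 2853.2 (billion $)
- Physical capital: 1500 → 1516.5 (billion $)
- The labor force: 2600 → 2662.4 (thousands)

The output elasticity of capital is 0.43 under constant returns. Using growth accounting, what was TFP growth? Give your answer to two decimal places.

0.06%

Real GDP growth = (2853.2 − 2800) / 2800 = 1.9%.
Physical capital growth = (1516.5 − 1500) / 1500 = 1.1%.
The labor force growth = (2662.4 − 2600) / 2600 = 2.4%.
Labor's share = 1 − 0.43 = 0.57.
Physical capital: 0.43 × 1.1 = 0.473 pp.
The labor force: 0.57 × 2.4 = 1.368 pp.
TFP growth = 1.9 − 1.841 = 0.059%.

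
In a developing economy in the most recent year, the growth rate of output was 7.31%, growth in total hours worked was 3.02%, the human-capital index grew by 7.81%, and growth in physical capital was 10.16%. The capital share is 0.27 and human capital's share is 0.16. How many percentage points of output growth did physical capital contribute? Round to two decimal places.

2.74

Contribution = share × growth = 0.27 × 10.16 = 2.7432 pp.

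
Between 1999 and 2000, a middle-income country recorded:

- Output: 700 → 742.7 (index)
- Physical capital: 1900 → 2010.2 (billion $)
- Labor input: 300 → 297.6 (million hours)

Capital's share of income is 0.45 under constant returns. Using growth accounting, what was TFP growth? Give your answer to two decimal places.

Output growth = (742.7 − 700) / 700 = 6.1%.
Physical capital growth = (2010.2 − 1900) / 1900 = 5.8%.
Labor input growth = (297.6 − 300) / 300 = -0.8%.
Labor's share = 1 − 0.45 = 0.55.
Physical capital: 0.45 × 5.8 = 2.61 pp.
Labor input: 0.55 × (-0.8) = -0.44 pp.
TFP growth = 6.1 − 2.17 = 3.93%.

3.93%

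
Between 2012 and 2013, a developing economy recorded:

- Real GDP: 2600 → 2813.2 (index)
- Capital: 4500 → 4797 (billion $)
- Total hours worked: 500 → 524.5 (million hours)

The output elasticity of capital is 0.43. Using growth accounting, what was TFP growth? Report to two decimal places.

TFP grew 2.57%.

Real GDP growth = (2813.2 − 2600) / 2600 = 8.2%.
Capital growth = (4797 − 4500) / 4500 = 6.6%.
Total hours worked growth = (524.5 − 500) / 500 = 4.9%.
Labor's share = 1 − 0.43 = 0.57.
Capital: 0.43 × 6.6 = 2.838 pp.
Total hours worked: 0.57 × 4.9 = 2.793 pp.
TFP growth = 8.2 − 5.631 = 2.569%.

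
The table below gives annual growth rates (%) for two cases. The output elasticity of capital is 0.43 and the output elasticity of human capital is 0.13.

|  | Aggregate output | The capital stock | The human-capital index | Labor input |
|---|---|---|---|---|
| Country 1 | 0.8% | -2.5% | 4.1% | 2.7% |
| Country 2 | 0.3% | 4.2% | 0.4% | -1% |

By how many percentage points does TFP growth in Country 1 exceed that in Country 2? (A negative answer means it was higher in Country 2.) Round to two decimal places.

Labor's share = 1 − 0.43 − 0.13 = 0.44.
Country 1: TFP = 0.8 + 1.075 − 0.533 − 1.188 = 0.154%.
Country 2: TFP = 0.3 − 1.806 − 0.052 + 0.44 = -1.118%.
Difference = 0.154 − (-1.118) = 1.272 pp.

1.27 percentage points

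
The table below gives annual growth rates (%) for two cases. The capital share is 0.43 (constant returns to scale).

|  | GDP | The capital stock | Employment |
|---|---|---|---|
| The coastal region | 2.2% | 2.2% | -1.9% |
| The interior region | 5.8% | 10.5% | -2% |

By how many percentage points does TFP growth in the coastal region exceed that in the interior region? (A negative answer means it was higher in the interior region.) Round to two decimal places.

-0.09 percentage points

Labor's share = 1 − 0.43 = 0.57.
The coastal region: TFP = 2.2 − 0.946 + 1.083 = 2.337%.
The interior region: TFP = 5.8 − 4.515 + 1.14 = 2.425%.
Difference = 2.337 − (2.425) = -0.088 pp.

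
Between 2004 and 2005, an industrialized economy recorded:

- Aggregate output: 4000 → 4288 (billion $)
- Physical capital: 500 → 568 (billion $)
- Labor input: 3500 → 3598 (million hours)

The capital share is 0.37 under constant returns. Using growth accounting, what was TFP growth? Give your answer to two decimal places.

Aggregate output growth = (4288 − 4000) / 4000 = 7.2%.
Physical capital growth = (568 − 500) / 500 = 13.6%.
Labor input growth = (3598 − 3500) / 3500 = 2.8%.
Labor's share = 1 − 0.37 = 0.63.
Physical capital: 0.37 × 13.6 = 5.032 pp.
Labor input: 0.63 × 2.8 = 1.764 pp.
TFP growth = 7.2 − 6.796 = 0.404%.

0.40%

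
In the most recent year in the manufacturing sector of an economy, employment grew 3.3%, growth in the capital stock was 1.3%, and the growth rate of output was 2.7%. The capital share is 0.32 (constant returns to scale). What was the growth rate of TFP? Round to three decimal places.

Labor's share = 1 − 0.32 = 0.68.
The capital stock: 0.32 × 1.3 = 0.416 pp.
Employment: 0.68 × 3.3 = 2.244 pp.
TFP growth = 2.7 − 2.66 = 0.04%.

TFP grew 0.040%.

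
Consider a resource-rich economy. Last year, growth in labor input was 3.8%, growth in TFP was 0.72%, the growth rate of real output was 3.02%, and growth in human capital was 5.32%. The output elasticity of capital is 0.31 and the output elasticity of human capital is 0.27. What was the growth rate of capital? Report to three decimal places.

-2.363%

Labor's share = 1 − 0.31 − 0.27 = 0.42.
gY = gA + 0.27×5.32 + 0.42×3.8 + 0.31×g.
0.31×g = 3.02 − 0.72 − 3.0324 = -0.7324.
g = -0.7324 / 0.31 = -2.36258%.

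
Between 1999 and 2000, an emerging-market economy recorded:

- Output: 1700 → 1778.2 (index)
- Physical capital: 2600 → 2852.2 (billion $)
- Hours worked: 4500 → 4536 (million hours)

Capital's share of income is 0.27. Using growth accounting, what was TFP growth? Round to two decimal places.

Output growth = (1778.2 − 1700) / 1700 = 4.6%.
Physical capital growth = (2852.2 − 2600) / 2600 = 9.7%.
Hours worked growth = (4536 − 4500) / 4500 = 0.8%.
Labor's share = 1 − 0.27 = 0.73.
Physical capital: 0.27 × 9.7 = 2.619 pp.
Hours worked: 0.73 × 0.8 = 0.584 pp.
TFP growth = 4.6 − 3.203 = 1.397%.

1.40%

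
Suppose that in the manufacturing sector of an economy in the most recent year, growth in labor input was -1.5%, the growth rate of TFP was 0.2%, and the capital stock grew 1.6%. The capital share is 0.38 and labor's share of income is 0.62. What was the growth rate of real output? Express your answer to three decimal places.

-0.122%

Labor's share = 1 − 0.38 = 0.62.
The capital stock: 0.38 × 1.6 = 0.608 pp.
Labor input: 0.62 × (-1.5) = -0.93 pp.
Output growth = 0.2 + (-0.322) = -0.122%.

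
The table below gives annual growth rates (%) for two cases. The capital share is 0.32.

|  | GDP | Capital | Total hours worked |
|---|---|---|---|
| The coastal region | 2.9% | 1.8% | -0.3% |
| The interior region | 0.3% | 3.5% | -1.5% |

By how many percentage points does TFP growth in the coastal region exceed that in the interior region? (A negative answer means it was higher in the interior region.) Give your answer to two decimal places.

2.33 percentage points

Labor's share = 1 − 0.32 = 0.68.
The coastal region: TFP = 2.9 − 0.576 + 0.204 = 2.528%.
The interior region: TFP = 0.3 − 1.12 + 1.02 = 0.2%.
Difference = 2.528 − (0.2) = 2.328 pp.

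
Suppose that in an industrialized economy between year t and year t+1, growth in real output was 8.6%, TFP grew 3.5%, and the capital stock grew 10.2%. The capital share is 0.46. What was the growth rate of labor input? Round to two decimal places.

Labor's share = 1 − 0.46 = 0.54.
gY = gA + 0.46×10.2 + 0.54×g.
0.54×g = 8.6 − 3.5 − 4.692 = 0.408.
g = 0.408 / 0.54 = 0.7556%.

Labor input growth was 0.76%.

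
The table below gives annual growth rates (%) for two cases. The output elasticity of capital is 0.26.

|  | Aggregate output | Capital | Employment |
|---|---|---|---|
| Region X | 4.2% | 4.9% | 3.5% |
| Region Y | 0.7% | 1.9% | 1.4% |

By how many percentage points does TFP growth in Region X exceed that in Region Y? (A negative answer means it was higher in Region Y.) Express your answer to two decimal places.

Labor's share = 1 − 0.26 = 0.74.
Region X: TFP = 4.2 − 1.274 − 2.59 = 0.336%.
Region Y: TFP = 0.7 − 0.494 − 1.036 = -0.83%.
Difference = 0.336 − (-0.83) = 1.166 pp.

1.17 percentage points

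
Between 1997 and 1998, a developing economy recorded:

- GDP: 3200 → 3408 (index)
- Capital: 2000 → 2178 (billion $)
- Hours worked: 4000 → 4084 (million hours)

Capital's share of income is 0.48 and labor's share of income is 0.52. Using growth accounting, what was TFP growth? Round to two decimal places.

TFP grew 1.14%.

GDP growth = (3408 − 3200) / 3200 = 6.5%.
Capital growth = (2178 − 2000) / 2000 = 8.9%.
Hours worked growth = (4084 − 4000) / 4000 = 2.1%.
Labor's share = 1 − 0.48 = 0.52.
Capital: 0.48 × 8.9 = 4.272 pp.
Hours worked: 0.52 × 2.1 = 1.092 pp.
TFP growth = 6.5 − 5.364 = 1.136%.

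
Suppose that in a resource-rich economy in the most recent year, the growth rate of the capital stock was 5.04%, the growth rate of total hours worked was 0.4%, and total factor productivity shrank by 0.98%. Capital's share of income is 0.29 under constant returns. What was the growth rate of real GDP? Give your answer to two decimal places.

0.77%

Labor's share = 1 − 0.29 = 0.71.
The capital stock: 0.29 × 5.04 = 1.4616 pp.
Total hours worked: 0.71 × 0.4 = 0.284 pp.
Output growth = -0.98 + 1.7456 = 0.7656%.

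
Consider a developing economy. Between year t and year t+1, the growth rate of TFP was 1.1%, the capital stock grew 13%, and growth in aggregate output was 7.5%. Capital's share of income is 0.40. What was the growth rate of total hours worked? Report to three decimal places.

Labor's share = 1 − 0.4 = 0.6.
gY = gA + 0.4×13 + 0.6×g.
0.6×g = 7.5 − 1.1 − 5.2 = 1.2.
g = 1.2 / 0.6 = 2%.

Total hours worked grew 2.000%.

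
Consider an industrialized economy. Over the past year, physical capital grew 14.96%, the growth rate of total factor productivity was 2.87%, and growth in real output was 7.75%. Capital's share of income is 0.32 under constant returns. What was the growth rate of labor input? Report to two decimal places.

0.14%

Labor's share = 1 − 0.32 = 0.68.
gY = gA + 0.32×14.96 + 0.68×g.
0.68×g = 7.75 − 2.87 − 4.7872 = 0.0928.
g = 0.0928 / 0.68 = 0.1365%.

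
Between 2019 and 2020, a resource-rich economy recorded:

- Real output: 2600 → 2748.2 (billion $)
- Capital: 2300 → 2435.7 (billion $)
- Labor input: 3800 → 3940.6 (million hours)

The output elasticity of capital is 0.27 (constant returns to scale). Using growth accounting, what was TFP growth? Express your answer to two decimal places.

1.41%

Real output growth = (2748.2 − 2600) / 2600 = 5.7%.
Capital growth = (2435.7 − 2300) / 2300 = 5.9%.
Labor input growth = (3940.6 − 3800) / 3800 = 3.7%.
Labor's share = 1 − 0.27 = 0.73.
Capital: 0.27 × 5.9 = 1.593 pp.
Labor input: 0.73 × 3.7 = 2.701 pp.
TFP growth = 5.7 − 4.294 = 1.406%.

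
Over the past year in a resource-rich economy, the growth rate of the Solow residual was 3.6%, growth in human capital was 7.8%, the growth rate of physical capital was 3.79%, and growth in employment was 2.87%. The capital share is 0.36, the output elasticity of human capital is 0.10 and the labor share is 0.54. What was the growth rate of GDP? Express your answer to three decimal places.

Labor's share = 1 − 0.36 − 0.1 = 0.54.
Physical capital: 0.36 × 3.79 = 1.3644 pp.
Human capital: 0.1 × 7.8 = 0.78 pp.
Employment: 0.54 × 2.87 = 1.5498 pp.
Output growth = 3.6 + 3.6942 = 7.2942%.

7.294%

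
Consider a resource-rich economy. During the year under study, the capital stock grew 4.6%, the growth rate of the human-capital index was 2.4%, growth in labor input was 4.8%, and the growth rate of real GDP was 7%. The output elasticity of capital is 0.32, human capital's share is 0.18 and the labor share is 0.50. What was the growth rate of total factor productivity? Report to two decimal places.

Labor's share = 1 − 0.32 − 0.18 = 0.5.
The capital stock: 0.32 × 4.6 = 1.472 pp.
The human-capital index: 0.18 × 2.4 = 0.432 pp.
Labor input: 0.5 × 4.8 = 2.4 pp.
TFP growth = 7 − 4.304 = 2.696%.

Total factor productivity grew 2.70%.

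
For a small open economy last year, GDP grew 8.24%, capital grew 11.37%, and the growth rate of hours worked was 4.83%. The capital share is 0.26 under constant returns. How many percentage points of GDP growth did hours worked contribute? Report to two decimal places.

3.57 pp

Labor's share = 1 − 0.26 = 0.74.
Contribution = share × growth = 0.74 × 4.83 = 3.5742 pp.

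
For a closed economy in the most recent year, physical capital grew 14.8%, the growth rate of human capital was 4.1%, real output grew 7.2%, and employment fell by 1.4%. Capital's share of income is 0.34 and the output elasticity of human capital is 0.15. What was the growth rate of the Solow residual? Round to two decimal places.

2.27%

Labor's share = 1 − 0.34 − 0.15 = 0.51.
Physical capital: 0.34 × 14.8 = 5.032 pp.
Human capital: 0.15 × 4.1 = 0.615 pp.
Employment: 0.51 × (-1.4) = -0.714 pp.
TFP growth = 7.2 − 4.933 = 2.267%.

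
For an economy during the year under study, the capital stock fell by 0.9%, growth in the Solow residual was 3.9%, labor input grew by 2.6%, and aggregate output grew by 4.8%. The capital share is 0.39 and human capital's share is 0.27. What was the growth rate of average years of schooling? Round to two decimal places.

Labor's share = 1 − 0.39 − 0.27 = 0.34.
gY = gA + 0.39×(-0.9) + 0.34×2.6 + 0.27×g.
0.27×g = 4.8 − 3.9 − 0.533 = 0.367.
g = 0.367 / 0.27 = 1.3593%.

Average years of schooling grew 1.36%.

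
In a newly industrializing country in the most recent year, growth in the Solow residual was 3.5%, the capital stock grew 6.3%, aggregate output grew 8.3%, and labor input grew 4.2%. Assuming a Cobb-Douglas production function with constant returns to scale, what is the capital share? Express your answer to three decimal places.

0.286

gY = gA + α·gK + (1−α)·gL, so gY − gA − gL = α(gK − gL).
8.3 − 3.5 − 4.2 = α × (6.3 − 4.2).
0.6 = 2.1 α, so α = 0.28571.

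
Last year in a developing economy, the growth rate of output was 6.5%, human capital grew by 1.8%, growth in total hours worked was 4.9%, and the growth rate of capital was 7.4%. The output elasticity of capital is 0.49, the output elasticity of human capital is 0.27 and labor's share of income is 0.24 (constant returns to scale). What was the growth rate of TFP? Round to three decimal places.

1.212%

Labor's share = 1 − 0.49 − 0.27 = 0.24.
Capital: 0.49 × 7.4 = 3.626 pp.
Human capital: 0.27 × 1.8 = 0.486 pp.
Total hours worked: 0.24 × 4.9 = 1.176 pp.
TFP growth = 6.5 − 5.288 = 1.212%.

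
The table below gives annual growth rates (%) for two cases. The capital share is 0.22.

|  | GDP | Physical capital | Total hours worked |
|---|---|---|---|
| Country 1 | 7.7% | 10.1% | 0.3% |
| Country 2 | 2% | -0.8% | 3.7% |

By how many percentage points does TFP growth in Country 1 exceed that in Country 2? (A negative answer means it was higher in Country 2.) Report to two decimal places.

5.95 percentage points

Labor's share = 1 − 0.22 = 0.78.
Country 1: TFP = 7.7 − 2.222 − 0.234 = 5.244%.
Country 2: TFP = 2 + 0.176 − 2.886 = -0.71%.
Difference = 5.244 − (-0.71) = 5.954 pp.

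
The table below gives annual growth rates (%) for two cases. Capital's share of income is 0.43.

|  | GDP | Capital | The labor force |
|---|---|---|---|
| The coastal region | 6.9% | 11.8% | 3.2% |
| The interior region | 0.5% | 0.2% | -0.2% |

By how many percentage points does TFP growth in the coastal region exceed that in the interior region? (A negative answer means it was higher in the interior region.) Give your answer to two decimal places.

-0.53 percentage points

Labor's share = 1 − 0.43 = 0.57.
The coastal region: TFP = 6.9 − 5.074 − 1.824 = 0.002%.
The interior region: TFP = 0.5 − 0.086 + 0.114 = 0.528%.
Difference = 0.002 − (0.528) = -0.526 pp.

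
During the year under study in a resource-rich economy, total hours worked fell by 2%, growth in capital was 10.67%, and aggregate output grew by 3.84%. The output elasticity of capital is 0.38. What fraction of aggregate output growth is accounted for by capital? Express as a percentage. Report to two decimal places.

Capital contributed 0.38 × 10.67 = 4.0546 pp.
Share of growth = 4.0546 / 3.84 × 100 = 105.5885%.

105.59%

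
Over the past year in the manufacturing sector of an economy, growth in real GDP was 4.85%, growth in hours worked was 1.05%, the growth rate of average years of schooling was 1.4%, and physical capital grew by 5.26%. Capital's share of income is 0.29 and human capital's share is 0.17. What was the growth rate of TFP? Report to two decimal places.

Labor's share = 1 − 0.29 − 0.17 = 0.54.
Physical capital: 0.29 × 5.26 = 1.5254 pp.
Average years of schooling: 0.17 × 1.4 = 0.238 pp.
Hours worked: 0.54 × 1.05 = 0.567 pp.
TFP growth = 4.85 − 2.3304 = 2.5196%.

2.52%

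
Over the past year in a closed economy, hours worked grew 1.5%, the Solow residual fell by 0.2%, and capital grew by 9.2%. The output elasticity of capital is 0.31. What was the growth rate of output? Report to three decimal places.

Labor's share = 1 − 0.31 = 0.69.
Capital: 0.31 × 9.2 = 2.852 pp.
Hours worked: 0.69 × 1.5 = 1.035 pp.
Output growth = -0.2 + 3.887 = 3.687%.

Output growth was 3.687%.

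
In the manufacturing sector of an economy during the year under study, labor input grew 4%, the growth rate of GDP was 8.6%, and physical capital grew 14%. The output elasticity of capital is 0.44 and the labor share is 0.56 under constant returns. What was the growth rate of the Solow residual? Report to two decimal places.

0.20%

Labor's share = 1 − 0.44 = 0.56.
Physical capital: 0.44 × 14 = 6.16 pp.
Labor input: 0.56 × 4 = 2.24 pp.
TFP growth = 8.6 − 8.4 = 0.2%.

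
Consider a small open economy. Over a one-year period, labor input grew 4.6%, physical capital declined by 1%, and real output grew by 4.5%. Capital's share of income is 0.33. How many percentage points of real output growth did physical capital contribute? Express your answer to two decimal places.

-0.33 percentage points

Contribution = share × growth = 0.33 × (-1) = -0.33 pp.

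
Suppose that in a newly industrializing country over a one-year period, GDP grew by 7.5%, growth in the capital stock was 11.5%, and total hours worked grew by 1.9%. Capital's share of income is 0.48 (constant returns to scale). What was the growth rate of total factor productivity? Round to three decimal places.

0.992%

Labor's share = 1 − 0.48 = 0.52.
The capital stock: 0.48 × 11.5 = 5.52 pp.
Total hours worked: 0.52 × 1.9 = 0.988 pp.
TFP growth = 7.5 − 6.508 = 0.992%.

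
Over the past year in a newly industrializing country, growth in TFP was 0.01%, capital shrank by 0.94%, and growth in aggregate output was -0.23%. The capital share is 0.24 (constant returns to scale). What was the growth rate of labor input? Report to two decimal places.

Labor's share = 1 − 0.24 = 0.76.
gY = gA + 0.24×(-0.94) + 0.76×g.
0.76×g = -0.23 − 0.01 + 0.2256 = -0.0144.
g = -0.0144 / 0.76 = -0.0189%.

-0.02%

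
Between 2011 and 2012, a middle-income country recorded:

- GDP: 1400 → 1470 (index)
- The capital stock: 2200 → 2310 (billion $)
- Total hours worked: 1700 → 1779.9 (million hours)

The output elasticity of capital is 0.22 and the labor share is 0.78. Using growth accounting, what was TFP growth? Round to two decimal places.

GDP growth = (1470 − 1400) / 1400 = 5%.
The capital stock growth = (2310 − 2200) / 2200 = 5%.
Total hours worked growth = (1779.9 − 1700) / 1700 = 4.7%.
Labor's share = 1 − 0.22 = 0.78.
The capital stock: 0.22 × 5 = 1.1 pp.
Total hours worked: 0.78 × 4.7 = 3.666 pp.
TFP growth = 5 − 4.766 = 0.234%.

0.23%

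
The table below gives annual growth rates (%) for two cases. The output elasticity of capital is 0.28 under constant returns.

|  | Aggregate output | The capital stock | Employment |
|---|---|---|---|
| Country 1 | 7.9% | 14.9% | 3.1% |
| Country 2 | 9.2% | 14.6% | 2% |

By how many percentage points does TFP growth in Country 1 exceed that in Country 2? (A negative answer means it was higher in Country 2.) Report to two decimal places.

-2.18 percentage points

Labor's share = 1 − 0.28 = 0.72.
Country 1: TFP = 7.9 − 4.172 − 2.232 = 1.496%.
Country 2: TFP = 9.2 − 4.088 − 1.44 = 3.672%.
Difference = 1.496 − (3.672) = -2.176 pp.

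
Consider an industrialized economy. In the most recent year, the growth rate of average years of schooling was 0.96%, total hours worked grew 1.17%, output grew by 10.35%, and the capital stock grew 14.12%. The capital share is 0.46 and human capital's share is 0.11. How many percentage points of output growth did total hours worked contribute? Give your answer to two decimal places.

Labor's share = 1 − 0.46 − 0.11 = 0.43.
Contribution = share × growth = 0.43 × 1.17 = 0.5031 pp.

0.50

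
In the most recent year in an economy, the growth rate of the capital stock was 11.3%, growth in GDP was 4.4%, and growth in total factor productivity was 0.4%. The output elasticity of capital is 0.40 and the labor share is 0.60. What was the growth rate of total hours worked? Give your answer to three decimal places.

-0.867%

Labor's share = 1 − 0.4 = 0.6.
gY = gA + 0.4×11.3 + 0.6×g.
0.6×g = 4.4 − 0.4 − 4.52 = -0.52.
g = -0.52 / 0.6 = -0.86667%.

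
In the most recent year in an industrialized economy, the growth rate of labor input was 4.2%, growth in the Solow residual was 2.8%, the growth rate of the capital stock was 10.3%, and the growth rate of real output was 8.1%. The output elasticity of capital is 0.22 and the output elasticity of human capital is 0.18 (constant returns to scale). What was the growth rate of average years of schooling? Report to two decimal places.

Average years of schooling growth was 2.86%.

Labor's share = 1 − 0.22 − 0.18 = 0.6.
gY = gA + 0.22×10.3 + 0.6×4.2 + 0.18×g.
0.18×g = 8.1 − 2.8 − 4.786 = 0.514.
g = 0.514 / 0.18 = 2.8556%.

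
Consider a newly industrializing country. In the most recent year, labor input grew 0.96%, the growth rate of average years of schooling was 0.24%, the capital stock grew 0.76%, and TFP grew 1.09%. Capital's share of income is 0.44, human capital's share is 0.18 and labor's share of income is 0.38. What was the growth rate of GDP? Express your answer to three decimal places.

Labor's share = 1 − 0.44 − 0.18 = 0.38.
The capital stock: 0.44 × 0.76 = 0.3344 pp.
Average years of schooling: 0.18 × 0.24 = 0.0432 pp.
Labor input: 0.38 × 0.96 = 0.3648 pp.
Output growth = 1.09 + 0.7424 = 1.8324%.

1.832%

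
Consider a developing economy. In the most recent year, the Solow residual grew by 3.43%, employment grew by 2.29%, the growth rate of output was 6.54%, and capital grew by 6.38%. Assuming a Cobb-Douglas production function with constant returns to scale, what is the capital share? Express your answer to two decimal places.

gY = gA + α·gK + (1−α)·gL, so gY − gA − gL = α(gK − gL).
6.54 − 3.43 − 2.29 = α × (6.38 − 2.29).
0.82 = 4.09 α, so α = 0.2005.

α = 0.20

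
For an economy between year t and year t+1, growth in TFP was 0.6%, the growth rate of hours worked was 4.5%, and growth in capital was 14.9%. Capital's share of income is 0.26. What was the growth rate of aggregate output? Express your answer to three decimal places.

Aggregate output grew 7.804%.

Labor's share = 1 − 0.26 = 0.74.
Capital: 0.26 × 14.9 = 3.874 pp.
Hours worked: 0.74 × 4.5 = 3.33 pp.
Output growth = 0.6 + 7.204 = 7.804%.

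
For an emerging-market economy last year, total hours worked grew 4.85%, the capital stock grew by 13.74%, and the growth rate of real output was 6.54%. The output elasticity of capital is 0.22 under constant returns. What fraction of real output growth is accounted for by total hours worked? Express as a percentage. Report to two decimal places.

Total hours worked accounted for 57.84% of growth.

Labor's share = 1 − 0.22 = 0.78.
Total hours worked contributed 0.78 × 4.85 = 3.783 pp.
Share of growth = 3.783 / 6.54 × 100 = 57.844%.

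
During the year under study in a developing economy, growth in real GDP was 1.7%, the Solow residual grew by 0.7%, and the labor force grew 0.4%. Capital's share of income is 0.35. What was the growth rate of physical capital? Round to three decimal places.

Labor's share = 1 − 0.35 = 0.65.
gY = gA + 0.65×0.4 + 0.35×g.
0.35×g = 1.7 − 0.7 − 0.26 = 0.74.
g = 0.74 / 0.35 = 2.11429%.

2.114%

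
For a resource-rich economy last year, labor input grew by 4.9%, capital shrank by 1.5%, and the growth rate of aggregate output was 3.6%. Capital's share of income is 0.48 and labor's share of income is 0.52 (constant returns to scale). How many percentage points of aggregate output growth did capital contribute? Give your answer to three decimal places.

Contribution = share × growth = 0.48 × (-1.5) = -0.72 pp.

-0.720 percentage points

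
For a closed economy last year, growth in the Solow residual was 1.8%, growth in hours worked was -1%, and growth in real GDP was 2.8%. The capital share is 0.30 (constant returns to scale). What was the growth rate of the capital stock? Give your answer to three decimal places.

5.667%

Labor's share = 1 − 0.3 = 0.7.
gY = gA + 0.7×(-1) + 0.3×g.
0.3×g = 2.8 − 1.8 + 0.7 = 1.7.
g = 1.7 / 0.3 = 5.66667%.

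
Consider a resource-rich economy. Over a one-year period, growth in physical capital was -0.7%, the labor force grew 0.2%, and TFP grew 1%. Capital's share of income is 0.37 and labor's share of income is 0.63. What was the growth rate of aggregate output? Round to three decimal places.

0.867%

Labor's share = 1 − 0.37 = 0.63.
Physical capital: 0.37 × (-0.7) = -0.259 pp.
The labor force: 0.63 × 0.2 = 0.126 pp.
Output growth = 1 + (-0.133) = 0.867%.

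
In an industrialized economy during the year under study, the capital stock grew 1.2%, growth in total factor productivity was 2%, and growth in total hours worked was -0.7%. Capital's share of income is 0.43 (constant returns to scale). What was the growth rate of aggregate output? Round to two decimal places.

Labor's share = 1 − 0.43 = 0.57.
The capital stock: 0.43 × 1.2 = 0.516 pp.
Total hours worked: 0.57 × (-0.7) = -0.399 pp.
Output growth = 2 + 0.117 = 2.117%.

2.12%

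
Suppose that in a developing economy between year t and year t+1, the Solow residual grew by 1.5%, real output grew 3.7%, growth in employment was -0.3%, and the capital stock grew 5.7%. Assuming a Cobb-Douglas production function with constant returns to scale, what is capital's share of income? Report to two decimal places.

0.42

gY = gA + α·gK + (1−α)·gL, so gY − gA − gL = α(gK − gL).
3.7 − 1.5 + 0.3 = α × (5.7 − (-0.3)).
2.5 = 6 α, so α = 0.4167.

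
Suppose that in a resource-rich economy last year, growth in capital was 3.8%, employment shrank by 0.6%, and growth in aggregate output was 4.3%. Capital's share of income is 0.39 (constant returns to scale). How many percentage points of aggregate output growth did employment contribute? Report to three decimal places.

-0.366

Labor's share = 1 − 0.39 = 0.61.
Contribution = share × growth = 0.61 × (-0.6) = -0.366 pp.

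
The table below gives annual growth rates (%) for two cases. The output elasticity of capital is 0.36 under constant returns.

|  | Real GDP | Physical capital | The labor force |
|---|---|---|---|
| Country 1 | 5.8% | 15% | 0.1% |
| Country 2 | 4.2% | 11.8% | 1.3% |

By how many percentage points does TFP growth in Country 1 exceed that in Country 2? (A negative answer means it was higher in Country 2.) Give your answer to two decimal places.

Labor's share = 1 − 0.36 = 0.64.
Country 1: TFP = 5.8 − 5.4 − 0.064 = 0.336%.
Country 2: TFP = 4.2 − 4.248 − 0.832 = -0.88%.
Difference = 0.336 − (-0.88) = 1.216 pp.

1.22 percentage points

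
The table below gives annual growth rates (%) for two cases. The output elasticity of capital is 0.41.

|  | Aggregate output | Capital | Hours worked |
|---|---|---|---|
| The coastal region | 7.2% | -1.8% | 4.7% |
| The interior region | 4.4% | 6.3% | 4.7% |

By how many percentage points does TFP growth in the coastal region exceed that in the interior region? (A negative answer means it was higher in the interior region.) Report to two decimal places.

Labor's share = 1 − 0.41 = 0.59.
The coastal region: TFP = 7.2 + 0.738 − 2.773 = 5.165%.
The interior region: TFP = 4.4 − 2.583 − 2.773 = -0.956%.
Difference = 5.165 − (-0.956) = 6.121 pp.

6.12 percentage points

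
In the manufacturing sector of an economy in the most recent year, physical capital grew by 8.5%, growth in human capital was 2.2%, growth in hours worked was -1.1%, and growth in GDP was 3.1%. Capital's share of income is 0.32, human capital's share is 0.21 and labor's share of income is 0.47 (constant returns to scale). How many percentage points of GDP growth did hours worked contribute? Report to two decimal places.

Labor's share = 1 − 0.32 − 0.21 = 0.47.
Contribution = share × growth = 0.47 × (-1.1) = -0.517 pp.

-0.52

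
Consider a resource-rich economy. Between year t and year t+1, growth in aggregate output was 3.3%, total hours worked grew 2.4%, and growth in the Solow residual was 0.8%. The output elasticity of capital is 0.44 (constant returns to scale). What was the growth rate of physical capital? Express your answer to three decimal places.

Labor's share = 1 − 0.44 = 0.56.
gY = gA + 0.56×2.4 + 0.44×g.
0.44×g = 3.3 − 0.8 − 1.344 = 1.156.
g = 1.156 / 0.44 = 2.62727%.

2.627%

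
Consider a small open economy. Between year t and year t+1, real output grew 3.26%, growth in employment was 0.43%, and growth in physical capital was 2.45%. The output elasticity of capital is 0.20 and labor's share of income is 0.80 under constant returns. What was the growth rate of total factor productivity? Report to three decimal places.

Total factor productivity growth was 2.426%.

Labor's share = 1 − 0.2 = 0.8.
Physical capital: 0.2 × 2.45 = 0.49 pp.
Employment: 0.8 × 0.43 = 0.344 pp.
TFP growth = 3.26 − 0.834 = 2.426%.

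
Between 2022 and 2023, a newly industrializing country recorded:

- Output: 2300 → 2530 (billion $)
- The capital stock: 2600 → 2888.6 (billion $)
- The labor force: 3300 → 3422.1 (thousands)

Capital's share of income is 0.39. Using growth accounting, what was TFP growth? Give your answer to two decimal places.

TFP growth was 3.41%.

Output growth = (2530 − 2300) / 2300 = 10%.
The capital stock growth = (2888.6 − 2600) / 2600 = 11.1%.
The labor force growth = (3422.1 − 3300) / 3300 = 3.7%.
Labor's share = 1 − 0.39 = 0.61.
The capital stock: 0.39 × 11.1 = 4.329 pp.
The labor force: 0.61 × 3.7 = 2.257 pp.
TFP growth = 10 − 6.586 = 3.414%.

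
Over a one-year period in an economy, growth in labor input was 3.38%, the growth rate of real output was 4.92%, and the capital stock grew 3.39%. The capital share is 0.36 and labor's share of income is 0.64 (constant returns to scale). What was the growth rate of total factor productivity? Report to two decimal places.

1.54%

Labor's share = 1 − 0.36 = 0.64.
The capital stock: 0.36 × 3.39 = 1.2204 pp.
Labor input: 0.64 × 3.38 = 2.1632 pp.
TFP growth = 4.92 − 3.3836 = 1.5364%.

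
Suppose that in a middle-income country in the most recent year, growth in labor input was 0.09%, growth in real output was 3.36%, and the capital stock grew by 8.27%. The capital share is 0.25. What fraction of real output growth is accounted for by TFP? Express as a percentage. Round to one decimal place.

TFP accounted for 36.5% of growth.

Labor's share = 1 − 0.25 = 0.75.
The capital stock: 0.25 × 8.27 = 2.0675 pp.
Labor input: 0.75 × 0.09 = 0.0675 pp.
TFP growth = 3.36 − 2.135 = 1.225%.
TFP share of growth = 1.225 / 3.36 × 100 = 36.458%.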